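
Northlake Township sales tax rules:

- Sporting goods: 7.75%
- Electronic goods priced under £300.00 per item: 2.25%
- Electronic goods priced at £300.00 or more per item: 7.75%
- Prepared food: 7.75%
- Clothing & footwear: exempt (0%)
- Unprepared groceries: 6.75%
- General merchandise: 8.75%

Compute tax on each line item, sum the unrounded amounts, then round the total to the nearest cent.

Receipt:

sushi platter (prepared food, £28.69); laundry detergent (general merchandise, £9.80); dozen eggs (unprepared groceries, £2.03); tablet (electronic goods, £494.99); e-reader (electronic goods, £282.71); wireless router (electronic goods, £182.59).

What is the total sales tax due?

Sushi platter £28.69: prepared food → 7.75% → £2.223475
Laundry detergent £9.80: general merchandise → 8.75% → £0.8575
Dozen eggs £2.03: unprepared groceries → 6.75% → £0.137025
Tablet £494.99: electronic goods, £300.00 or more → 7.75% → £38.361725
E-reader £282.71: electronic goods, under £300.00 → 2.25% → £6.360975
Wireless router £182.59: electronic goods, under £300.00 → 2.25% → £4.108275
Unrounded tax sum = £52.048975 → £52.05

£52.05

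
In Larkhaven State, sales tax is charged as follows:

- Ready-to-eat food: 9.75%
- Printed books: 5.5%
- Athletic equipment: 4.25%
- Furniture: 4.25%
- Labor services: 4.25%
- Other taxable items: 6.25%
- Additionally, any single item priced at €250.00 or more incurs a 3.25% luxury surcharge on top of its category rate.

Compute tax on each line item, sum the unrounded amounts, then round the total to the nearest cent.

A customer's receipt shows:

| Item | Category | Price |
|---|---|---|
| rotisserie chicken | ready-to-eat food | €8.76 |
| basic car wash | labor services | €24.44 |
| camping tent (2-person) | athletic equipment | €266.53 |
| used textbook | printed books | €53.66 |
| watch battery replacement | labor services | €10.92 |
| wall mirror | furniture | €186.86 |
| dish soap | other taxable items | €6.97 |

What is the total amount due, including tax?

€591.82

Rotisserie chicken €8.76: ready-to-eat food → 9.75% → €0.8541
Basic car wash €24.44: labor services → 4.25% → €1.0387
Camping tent (2-person) €266.53: athletic equipment → 4.25% + 3.25% surcharge = 7.5% → €19.98975
Used textbook €53.66: printed books → 5.5% → €2.9513
Watch battery replacement €10.92: labor services → 4.25% → €0.4641
Wall mirror €186.86: furniture → 4.25% → €7.94155
Dish soap €6.97: other taxable items → 6.25% → €0.435625
Subtotal = €558.14; unrounded tax = €33.675125 → €33.68; total due = €591.82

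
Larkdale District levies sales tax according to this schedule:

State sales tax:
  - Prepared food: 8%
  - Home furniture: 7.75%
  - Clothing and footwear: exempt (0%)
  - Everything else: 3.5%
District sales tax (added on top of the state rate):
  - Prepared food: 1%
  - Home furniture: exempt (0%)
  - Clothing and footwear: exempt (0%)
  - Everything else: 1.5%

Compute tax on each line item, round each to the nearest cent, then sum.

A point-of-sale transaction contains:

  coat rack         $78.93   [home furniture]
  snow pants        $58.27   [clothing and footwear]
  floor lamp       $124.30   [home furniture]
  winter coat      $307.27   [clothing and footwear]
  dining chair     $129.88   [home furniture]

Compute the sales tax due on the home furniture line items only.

Coat rack $78.93: home furniture → 7.75% + 0% district = 7.75% → $6.12
Floor lamp $124.30: home furniture → 7.75% + 0% district = 7.75% → $9.63
Dining chair $129.88: home furniture → 7.75% + 0% district = 7.75% → $10.07
Tax on home furniture = $6.12 + $9.63 + $10.07 = $25.82

$25.82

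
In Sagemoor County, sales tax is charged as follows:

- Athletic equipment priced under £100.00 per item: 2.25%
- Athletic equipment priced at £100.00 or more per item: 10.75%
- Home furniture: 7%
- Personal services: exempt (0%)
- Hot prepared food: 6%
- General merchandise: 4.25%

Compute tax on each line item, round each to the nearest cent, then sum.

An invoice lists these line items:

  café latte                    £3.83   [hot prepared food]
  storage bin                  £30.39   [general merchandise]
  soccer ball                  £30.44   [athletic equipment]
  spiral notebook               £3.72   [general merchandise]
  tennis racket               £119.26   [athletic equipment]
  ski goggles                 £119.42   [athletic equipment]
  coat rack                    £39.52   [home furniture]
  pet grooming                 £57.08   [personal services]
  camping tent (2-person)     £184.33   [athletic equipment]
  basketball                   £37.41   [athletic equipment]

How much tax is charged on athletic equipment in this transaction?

£47.00

Soccer ball £30.44: athletic equipment, under £100.00 → 2.25% → £0.68
Tennis racket £119.26: athletic equipment, £100.00 or more → 10.75% → £12.82
Ski goggles £119.42: athletic equipment, £100.00 or more → 10.75% → £12.84
Camping tent (2-person) £184.33: athletic equipment, £100.00 or more → 10.75% → £19.82
Basketball £37.41: athletic equipment, under £100.00 → 2.25% → £0.84
Tax on athletic equipment = £0.68 + £12.82 + £12.84 + £19.82 + £0.84 = £47.00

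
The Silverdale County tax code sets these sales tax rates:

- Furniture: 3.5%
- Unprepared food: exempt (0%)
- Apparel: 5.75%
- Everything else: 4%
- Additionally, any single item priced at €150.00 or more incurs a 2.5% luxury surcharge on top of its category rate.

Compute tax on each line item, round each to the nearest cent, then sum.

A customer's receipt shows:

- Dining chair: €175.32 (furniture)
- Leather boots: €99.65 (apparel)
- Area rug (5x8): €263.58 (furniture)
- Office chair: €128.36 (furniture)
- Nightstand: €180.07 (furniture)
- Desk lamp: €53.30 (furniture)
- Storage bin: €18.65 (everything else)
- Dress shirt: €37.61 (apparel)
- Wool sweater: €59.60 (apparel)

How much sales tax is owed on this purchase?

€55.56

Dining chair €175.32: furniture → 3.5% + 2.5% surcharge = 6% → €10.52
Leather boots €99.65: apparel → 5.75% → €5.73
Area rug (5x8) €263.58: furniture → 3.5% + 2.5% surcharge = 6% → €15.81
Office chair €128.36: furniture → 3.5% → €4.49
Nightstand €180.07: furniture → 3.5% + 2.5% surcharge = 6% → €10.80
Desk lamp €53.30: furniture → 3.5% → €1.87
Storage bin €18.65: everything else → 4% → €0.75
Dress shirt €37.61: apparel → 5.75% → €2.16
Wool sweater €59.60: apparel → 5.75% → €3.43
Total tax = €10.52 + €5.73 + €15.81 + €4.49 + €10.80 + €1.87 + €0.75 + €2.16 + €3.43 = €55.56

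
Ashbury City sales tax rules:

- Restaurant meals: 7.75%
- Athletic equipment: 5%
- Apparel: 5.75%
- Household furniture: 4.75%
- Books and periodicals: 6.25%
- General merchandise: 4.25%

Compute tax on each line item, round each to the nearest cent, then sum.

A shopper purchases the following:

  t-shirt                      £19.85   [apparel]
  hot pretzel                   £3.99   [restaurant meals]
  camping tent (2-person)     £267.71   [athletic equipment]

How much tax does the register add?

£14.84

T-shirt £19.85: apparel → 5.75% → £1.14
Hot pretzel £3.99: restaurant meals → 7.75% → £0.31
Camping tent (2-person) £267.71: athletic equipment → 5% → £13.39
Total tax = £1.14 + £0.31 + £13.39 = £14.84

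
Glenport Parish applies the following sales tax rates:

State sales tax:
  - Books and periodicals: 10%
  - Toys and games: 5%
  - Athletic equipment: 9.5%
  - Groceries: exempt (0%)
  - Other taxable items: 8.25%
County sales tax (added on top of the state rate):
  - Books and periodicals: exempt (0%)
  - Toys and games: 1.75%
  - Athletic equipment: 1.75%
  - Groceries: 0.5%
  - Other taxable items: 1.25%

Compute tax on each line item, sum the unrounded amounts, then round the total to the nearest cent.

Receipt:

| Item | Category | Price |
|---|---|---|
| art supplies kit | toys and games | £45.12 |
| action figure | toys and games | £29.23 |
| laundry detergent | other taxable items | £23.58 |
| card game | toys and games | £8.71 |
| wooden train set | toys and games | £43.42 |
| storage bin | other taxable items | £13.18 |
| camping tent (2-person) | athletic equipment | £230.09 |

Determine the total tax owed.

£37.91

Art supplies kit £45.12: toys and games → 5% + 1.75% county = 6.75% → £3.0456
Action figure £29.23: toys and games → 5% + 1.75% county = 6.75% → £1.973025
Laundry detergent £23.58: other taxable items → 8.25% + 1.25% county = 9.5% → £2.2401
Card game £8.71: toys and games → 5% + 1.75% county = 6.75% → £0.587925
Wooden train set £43.42: toys and games → 5% + 1.75% county = 6.75% → £2.93085
Storage bin £13.18: other taxable items → 8.25% + 1.25% county = 9.5% → £1.2521
Camping tent (2-person) £230.09: athletic equipment → 9.5% + 1.75% county = 11.25% → £25.885125
Unrounded tax sum = £37.914725 → £37.91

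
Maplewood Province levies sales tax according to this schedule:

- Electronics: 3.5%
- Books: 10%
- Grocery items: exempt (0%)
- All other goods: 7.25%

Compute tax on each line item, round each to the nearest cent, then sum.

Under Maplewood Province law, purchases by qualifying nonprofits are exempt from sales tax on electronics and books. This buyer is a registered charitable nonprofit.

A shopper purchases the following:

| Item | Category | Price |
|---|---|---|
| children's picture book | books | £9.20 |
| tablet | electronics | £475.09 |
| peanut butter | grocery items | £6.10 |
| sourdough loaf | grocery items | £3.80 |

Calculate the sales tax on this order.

Children's picture book £9.20: books, buyer-exempt → 0% → £0.00
Tablet £475.09: electronics, buyer-exempt → 0% → £0.00
Peanut butter £6.10: grocery items → 0% → £0.00
Sourdough loaf £3.80: grocery items → 0% → £0.00
Total tax = £0.00

£0.00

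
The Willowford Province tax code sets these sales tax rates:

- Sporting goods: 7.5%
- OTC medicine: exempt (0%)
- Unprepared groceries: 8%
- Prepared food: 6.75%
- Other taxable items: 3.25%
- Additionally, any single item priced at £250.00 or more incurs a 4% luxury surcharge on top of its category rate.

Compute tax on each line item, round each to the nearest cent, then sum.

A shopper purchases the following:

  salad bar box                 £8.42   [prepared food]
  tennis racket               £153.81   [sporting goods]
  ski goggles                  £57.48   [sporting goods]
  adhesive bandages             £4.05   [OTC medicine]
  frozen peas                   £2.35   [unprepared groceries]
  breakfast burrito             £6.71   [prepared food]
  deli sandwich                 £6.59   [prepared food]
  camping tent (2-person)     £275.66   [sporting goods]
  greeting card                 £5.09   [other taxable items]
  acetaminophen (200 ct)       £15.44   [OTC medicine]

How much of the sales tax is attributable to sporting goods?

£47.55

Tennis racket £153.81: sporting goods → 7.5% → £11.54
Ski goggles £57.48: sporting goods → 7.5% → £4.31
Camping tent (2-person) £275.66: sporting goods → 7.5% + 4% surcharge = 11.5% → £31.70
Tax on sporting goods = £11.54 + £4.31 + £31.70 = £47.55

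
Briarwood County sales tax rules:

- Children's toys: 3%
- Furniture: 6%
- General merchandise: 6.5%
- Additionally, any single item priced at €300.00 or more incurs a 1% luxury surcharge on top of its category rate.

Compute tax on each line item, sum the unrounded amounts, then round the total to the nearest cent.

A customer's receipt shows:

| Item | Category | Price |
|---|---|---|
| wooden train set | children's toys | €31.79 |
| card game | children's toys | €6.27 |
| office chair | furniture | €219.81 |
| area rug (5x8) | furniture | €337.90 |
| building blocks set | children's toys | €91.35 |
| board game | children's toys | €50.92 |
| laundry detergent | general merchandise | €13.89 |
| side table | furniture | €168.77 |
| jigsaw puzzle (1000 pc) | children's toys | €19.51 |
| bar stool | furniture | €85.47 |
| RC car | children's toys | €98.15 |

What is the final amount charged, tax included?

Wooden train set €31.79: children's toys → 3% → €0.9537
Card game €6.27: children's toys → 3% → €0.1881
Office chair €219.81: furniture → 6% → €13.1886
Area rug (5x8) €337.90: furniture → 6% + 1% surcharge = 7% → €23.653
Building blocks set €91.35: children's toys → 3% → €2.7405
Board game €50.92: children's toys → 3% → €1.5276
Laundry detergent €13.89: general merchandise → 6.5% → €0.90285
Side table €168.77: furniture → 6% → €10.1262
Jigsaw puzzle (1000 pc) €19.51: children's toys → 3% → €0.5853
Bar stool €85.47: furniture → 6% → €5.1282
RC car €98.15: children's toys → 3% → €2.9445
Subtotal = €1123.83; unrounded tax = €61.93855 → €61.94; total due = €1185.77

€1185.77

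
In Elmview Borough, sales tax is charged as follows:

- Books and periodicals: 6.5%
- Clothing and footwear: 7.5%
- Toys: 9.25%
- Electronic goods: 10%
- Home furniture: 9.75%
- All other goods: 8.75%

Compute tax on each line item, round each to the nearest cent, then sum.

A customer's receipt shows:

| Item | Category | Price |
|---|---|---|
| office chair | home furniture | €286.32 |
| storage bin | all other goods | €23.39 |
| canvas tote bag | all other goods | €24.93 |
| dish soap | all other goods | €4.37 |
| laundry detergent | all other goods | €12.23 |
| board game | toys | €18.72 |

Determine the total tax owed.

€35.33

Office chair €286.32: home furniture → 9.75% → €27.92
Storage bin €23.39: all other goods → 8.75% → €2.05
Canvas tote bag €24.93: all other goods → 8.75% → €2.18
Dish soap €4.37: all other goods → 8.75% → €0.38
Laundry detergent €12.23: all other goods → 8.75% → €1.07
Board game €18.72: toys → 9.25% → €1.73
Total tax = €27.92 + €2.05 + €2.18 + €0.38 + €1.07 + €1.73 = €35.33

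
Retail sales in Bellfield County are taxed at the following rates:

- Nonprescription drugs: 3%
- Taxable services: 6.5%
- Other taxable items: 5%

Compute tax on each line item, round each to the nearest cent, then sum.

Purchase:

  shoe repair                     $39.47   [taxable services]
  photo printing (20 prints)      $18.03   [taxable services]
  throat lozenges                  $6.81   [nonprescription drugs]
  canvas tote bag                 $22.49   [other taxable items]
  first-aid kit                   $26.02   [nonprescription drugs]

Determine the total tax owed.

Shoe repair $39.47: taxable services → 6.5% → $2.57
Photo printing (20 prints) $18.03: taxable services → 6.5% → $1.17
Throat lozenges $6.81: nonprescription drugs → 3% → $0.20
Canvas tote bag $22.49: other taxable items → 5% → $1.12
First-aid kit $26.02: nonprescription drugs → 3% → $0.78
Total tax = $2.57 + $1.17 + $0.20 + $1.12 + $0.78 = $5.84

$5.84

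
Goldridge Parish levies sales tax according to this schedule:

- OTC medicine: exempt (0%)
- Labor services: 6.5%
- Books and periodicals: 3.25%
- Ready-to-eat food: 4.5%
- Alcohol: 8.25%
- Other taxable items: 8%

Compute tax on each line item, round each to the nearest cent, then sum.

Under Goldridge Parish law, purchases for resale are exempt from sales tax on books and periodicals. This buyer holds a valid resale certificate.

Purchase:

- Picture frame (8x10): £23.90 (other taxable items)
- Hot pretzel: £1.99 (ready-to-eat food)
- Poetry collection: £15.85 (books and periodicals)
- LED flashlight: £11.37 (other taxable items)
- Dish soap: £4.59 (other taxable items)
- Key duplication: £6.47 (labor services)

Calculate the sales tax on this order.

£3.70

Picture frame (8x10) £23.90: other taxable items → 8% → £1.91
Hot pretzel £1.99: ready-to-eat food → 4.5% → £0.09
Poetry collection £15.85: books and periodicals, buyer-exempt → 0% → £0.00
LED flashlight £11.37: other taxable items → 8% → £0.91
Dish soap £4.59: other taxable items → 8% → £0.37
Key duplication £6.47: labor services → 6.5% → £0.42
Total tax = £1.91 + £0.09 + £0.91 + £0.37 + £0.42 = £3.70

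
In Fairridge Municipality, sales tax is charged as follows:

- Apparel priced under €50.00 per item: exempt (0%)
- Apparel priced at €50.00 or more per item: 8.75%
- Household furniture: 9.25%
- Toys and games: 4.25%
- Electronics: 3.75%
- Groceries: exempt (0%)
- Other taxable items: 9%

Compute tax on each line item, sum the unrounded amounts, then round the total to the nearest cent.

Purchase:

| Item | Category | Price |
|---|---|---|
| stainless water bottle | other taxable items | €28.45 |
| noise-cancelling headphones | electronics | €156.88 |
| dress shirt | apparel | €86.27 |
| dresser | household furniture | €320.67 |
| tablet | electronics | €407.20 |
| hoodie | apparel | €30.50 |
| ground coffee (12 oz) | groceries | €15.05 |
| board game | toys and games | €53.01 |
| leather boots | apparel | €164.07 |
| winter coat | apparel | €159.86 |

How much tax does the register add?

€91.52

Stainless water bottle €28.45: other taxable items → 9% → €2.5605
Noise-cancelling headphones €156.88: electronics → 3.75% → €5.883
Dress shirt €86.27: apparel, €50.00 or more → 8.75% → €7.548625
Dresser €320.67: household furniture → 9.25% → €29.661975
Tablet €407.20: electronics → 3.75% → €15.27
Hoodie €30.50: apparel, under €50.00 → 0% → €0.00
Ground coffee (12 oz) €15.05: groceries → 0% → €0.00
Board game €53.01: toys and games → 4.25% → €2.252925
Leather boots €164.07: apparel, €50.00 or more → 8.75% → €14.356125
Winter coat €159.86: apparel, €50.00 or more → 8.75% → €13.98775
Unrounded tax sum = €91.5209 → €91.52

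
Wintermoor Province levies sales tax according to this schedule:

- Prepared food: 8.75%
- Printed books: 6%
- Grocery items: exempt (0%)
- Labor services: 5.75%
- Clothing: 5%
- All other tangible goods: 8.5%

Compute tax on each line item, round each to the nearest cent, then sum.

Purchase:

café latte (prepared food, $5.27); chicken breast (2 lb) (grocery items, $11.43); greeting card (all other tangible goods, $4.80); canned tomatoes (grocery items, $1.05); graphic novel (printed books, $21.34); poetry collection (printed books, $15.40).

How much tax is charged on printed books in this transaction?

Graphic novel $21.34: printed books → 6% → $1.28
Poetry collection $15.40: printed books → 6% → $0.92
Tax on printed books = $1.28 + $0.92 = $2.20

$2.20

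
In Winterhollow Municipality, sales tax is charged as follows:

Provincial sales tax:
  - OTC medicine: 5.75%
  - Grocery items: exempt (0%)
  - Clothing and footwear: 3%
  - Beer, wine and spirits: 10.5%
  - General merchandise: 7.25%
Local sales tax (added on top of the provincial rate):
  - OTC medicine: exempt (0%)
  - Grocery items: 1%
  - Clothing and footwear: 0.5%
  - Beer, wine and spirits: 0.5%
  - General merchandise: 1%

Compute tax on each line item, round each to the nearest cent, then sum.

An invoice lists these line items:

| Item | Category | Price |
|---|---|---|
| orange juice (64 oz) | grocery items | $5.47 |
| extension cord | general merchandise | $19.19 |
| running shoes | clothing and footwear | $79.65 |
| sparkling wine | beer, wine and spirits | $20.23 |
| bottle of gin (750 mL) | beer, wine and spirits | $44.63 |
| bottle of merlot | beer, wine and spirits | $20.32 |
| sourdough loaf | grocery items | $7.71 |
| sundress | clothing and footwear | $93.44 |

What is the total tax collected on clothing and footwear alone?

$6.06

Running shoes $79.65: clothing and footwear → 3% + 0.5% local = 3.5% → $2.79
Sundress $93.44: clothing and footwear → 3% + 0.5% local = 3.5% → $3.27
Tax on clothing and footwear = $2.79 + $3.27 = $6.06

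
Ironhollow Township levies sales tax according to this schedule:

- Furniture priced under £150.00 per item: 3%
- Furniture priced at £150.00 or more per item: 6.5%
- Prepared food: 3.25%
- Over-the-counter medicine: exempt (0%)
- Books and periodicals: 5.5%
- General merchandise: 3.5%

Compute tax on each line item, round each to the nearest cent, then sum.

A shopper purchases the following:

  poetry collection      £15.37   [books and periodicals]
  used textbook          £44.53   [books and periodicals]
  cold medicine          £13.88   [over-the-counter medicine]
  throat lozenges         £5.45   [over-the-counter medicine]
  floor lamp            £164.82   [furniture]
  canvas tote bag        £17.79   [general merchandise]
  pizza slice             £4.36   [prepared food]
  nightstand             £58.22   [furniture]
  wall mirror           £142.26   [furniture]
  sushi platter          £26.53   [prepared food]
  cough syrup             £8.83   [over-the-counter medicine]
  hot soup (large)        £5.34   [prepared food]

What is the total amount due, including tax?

Poetry collection £15.37: books and periodicals → 5.5% → £0.85
Used textbook £44.53: books and periodicals → 5.5% → £2.45
Cold medicine £13.88: over-the-counter medicine → 0% → £0.00
Throat lozenges £5.45: over-the-counter medicine → 0% → £0.00
Floor lamp £164.82: furniture, £150.00 or more → 6.5% → £10.71
Canvas tote bag £17.79: general merchandise → 3.5% → £0.62
Pizza slice £4.36: prepared food → 3.25% → £0.14
Nightstand £58.22: furniture, under £150.00 → 3% → £1.75
Wall mirror £142.26: furniture, under £150.00 → 3% → £4.27
Sushi platter £26.53: prepared food → 3.25% → £0.86
Cough syrup £8.83: over-the-counter medicine → 0% → £0.00
Hot soup (large) £5.34: prepared food → 3.25% → £0.17
Subtotal = £507.38; tax = £21.82; total due = £529.20

£529.20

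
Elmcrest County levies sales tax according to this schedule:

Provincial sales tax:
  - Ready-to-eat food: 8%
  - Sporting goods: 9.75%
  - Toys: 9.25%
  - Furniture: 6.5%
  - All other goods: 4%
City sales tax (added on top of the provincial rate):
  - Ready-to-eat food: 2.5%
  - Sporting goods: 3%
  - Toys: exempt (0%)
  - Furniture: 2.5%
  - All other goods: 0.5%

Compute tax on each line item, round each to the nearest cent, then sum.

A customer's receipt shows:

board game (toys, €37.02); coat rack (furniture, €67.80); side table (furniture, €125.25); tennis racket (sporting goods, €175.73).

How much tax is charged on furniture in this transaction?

€17.37

Coat rack €67.80: furniture → 6.5% + 2.5% city = 9% → €6.10
Side table €125.25: furniture → 6.5% + 2.5% city = 9% → €11.27
Tax on furniture = €6.10 + €11.27 = €17.37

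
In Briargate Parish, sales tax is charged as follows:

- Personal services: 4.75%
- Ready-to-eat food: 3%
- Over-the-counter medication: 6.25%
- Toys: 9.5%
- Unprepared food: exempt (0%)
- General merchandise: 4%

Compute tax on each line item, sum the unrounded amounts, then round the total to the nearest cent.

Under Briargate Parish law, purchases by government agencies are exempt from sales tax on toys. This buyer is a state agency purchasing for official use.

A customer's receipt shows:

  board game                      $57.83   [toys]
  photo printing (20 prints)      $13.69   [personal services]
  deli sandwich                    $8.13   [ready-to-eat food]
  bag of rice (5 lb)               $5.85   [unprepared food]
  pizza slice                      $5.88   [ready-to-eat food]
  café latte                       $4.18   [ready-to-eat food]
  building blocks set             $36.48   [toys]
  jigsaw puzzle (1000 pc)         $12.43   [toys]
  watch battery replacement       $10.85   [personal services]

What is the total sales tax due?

Board game $57.83: toys, buyer-exempt → 0% → $0.00
Photo printing (20 prints) $13.69: personal services → 4.75% → $0.650275
Deli sandwich $8.13: ready-to-eat food → 3% → $0.2439
Bag of rice (5 lb) $5.85: unprepared food → 0% → $0.00
Pizza slice $5.88: ready-to-eat food → 3% → $0.1764
Café latte $4.18: ready-to-eat food → 3% → $0.1254
Building blocks set $36.48: toys, buyer-exempt → 0% → $0.00
Jigsaw puzzle (1000 pc) $12.43: toys, buyer-exempt → 0% → $0.00
Watch battery replacement $10.85: personal services → 4.75% → $0.515375
Unrounded tax sum = $1.71135 → $1.71

$1.71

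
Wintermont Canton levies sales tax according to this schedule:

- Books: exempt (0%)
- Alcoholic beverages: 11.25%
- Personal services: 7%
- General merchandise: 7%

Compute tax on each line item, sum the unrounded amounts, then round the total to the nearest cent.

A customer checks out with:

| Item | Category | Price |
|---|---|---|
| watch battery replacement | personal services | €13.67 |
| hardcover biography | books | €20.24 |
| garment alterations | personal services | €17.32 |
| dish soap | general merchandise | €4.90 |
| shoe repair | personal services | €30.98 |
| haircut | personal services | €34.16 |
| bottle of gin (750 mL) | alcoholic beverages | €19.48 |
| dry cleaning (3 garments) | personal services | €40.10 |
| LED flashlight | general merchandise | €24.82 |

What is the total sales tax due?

Watch battery replacement €13.67: personal services → 7% → €0.9569
Hardcover biography €20.24: books → 0% → €0.00
Garment alterations €17.32: personal services → 7% → €1.2124
Dish soap €4.90: general merchandise → 7% → €0.343
Shoe repair €30.98: personal services → 7% → €2.1686
Haircut €34.16: personal services → 7% → €2.3912
Bottle of gin (750 mL) €19.48: alcoholic beverages → 11.25% → €2.1915
Dry cleaning (3 garments) €40.10: personal services → 7% → €2.807
LED flashlight €24.82: general merchandise → 7% → €1.7374
Unrounded tax sum = €13.808 → €13.81

€13.81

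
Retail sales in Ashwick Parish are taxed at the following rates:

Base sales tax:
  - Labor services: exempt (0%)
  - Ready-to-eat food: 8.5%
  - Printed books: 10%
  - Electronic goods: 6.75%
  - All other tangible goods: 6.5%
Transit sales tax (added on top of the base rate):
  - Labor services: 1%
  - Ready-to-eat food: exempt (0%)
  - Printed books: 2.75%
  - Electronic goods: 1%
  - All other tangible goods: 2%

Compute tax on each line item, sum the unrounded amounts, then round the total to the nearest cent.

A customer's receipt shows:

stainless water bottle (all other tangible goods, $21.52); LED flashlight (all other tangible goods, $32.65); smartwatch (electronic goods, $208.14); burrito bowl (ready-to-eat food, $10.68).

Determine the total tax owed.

Stainless water bottle $21.52: all other tangible goods → 6.5% + 2% transit = 8.5% → $1.8292
LED flashlight $32.65: all other tangible goods → 6.5% + 2% transit = 8.5% → $2.77525
Smartwatch $208.14: electronic goods → 6.75% + 1% transit = 7.75% → $16.13085
Burrito bowl $10.68: ready-to-eat food → 8.5% + 0% transit = 8.5% → $0.9078
Unrounded tax sum = $21.6431 → $21.64

$21.64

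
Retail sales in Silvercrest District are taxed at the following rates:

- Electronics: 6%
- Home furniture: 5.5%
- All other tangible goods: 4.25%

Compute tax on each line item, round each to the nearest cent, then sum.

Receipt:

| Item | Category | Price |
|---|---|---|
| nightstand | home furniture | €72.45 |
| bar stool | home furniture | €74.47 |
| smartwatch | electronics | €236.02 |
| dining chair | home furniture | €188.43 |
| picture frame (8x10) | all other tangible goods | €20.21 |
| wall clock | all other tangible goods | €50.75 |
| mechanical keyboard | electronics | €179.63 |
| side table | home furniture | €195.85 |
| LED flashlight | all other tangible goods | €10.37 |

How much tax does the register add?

Nightstand €72.45: home furniture → 5.5% → €3.98
Bar stool €74.47: home furniture → 5.5% → €4.10
Smartwatch €236.02: electronics → 6% → €14.16
Dining chair €188.43: home furniture → 5.5% → €10.36
Picture frame (8x10) €20.21: all other tangible goods → 4.25% → €0.86
Wall clock €50.75: all other tangible goods → 4.25% → €2.16
Mechanical keyboard €179.63: electronics → 6% → €10.78
Side table €195.85: home furniture → 5.5% → €10.77
LED flashlight €10.37: all other tangible goods → 4.25% → €0.44
Total tax = €3.98 + €4.10 + €14.16 + €10.36 + €0.86 + €2.16 + €10.78 + €10.77 + €0.44 = €57.61

€57.61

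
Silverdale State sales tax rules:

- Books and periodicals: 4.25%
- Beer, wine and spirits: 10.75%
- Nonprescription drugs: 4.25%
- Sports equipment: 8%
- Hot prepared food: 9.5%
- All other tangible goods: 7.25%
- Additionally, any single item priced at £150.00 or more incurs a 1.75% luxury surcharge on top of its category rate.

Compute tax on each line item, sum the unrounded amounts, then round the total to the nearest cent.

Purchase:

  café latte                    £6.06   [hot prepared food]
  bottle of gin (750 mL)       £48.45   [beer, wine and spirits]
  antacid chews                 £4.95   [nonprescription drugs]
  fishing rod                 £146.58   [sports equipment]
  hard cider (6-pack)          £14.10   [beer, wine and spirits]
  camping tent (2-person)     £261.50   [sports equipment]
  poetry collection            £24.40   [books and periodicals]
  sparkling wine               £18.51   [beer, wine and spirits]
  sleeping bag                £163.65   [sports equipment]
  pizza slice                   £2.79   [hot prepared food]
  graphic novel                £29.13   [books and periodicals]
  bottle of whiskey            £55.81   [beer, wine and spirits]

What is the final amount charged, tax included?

£847.15

Café latte £6.06: hot prepared food → 9.5% → £0.5757
Bottle of gin (750 mL) £48.45: beer, wine and spirits → 10.75% → £5.208375
Antacid chews £4.95: nonprescription drugs → 4.25% → £0.210375
Fishing rod £146.58: sports equipment → 8% → £11.7264
Hard cider (6-pack) £14.10: beer, wine and spirits → 10.75% → £1.51575
Camping tent (2-person) £261.50: sports equipment → 8% + 1.75% surcharge = 9.75% → £25.49625
Poetry collection £24.40: books and periodicals → 4.25% → £1.037
Sparkling wine £18.51: beer, wine and spirits → 10.75% → £1.989825
Sleeping bag £163.65: sports equipment → 8% + 1.75% surcharge = 9.75% → £15.955875
Pizza slice £2.79: hot prepared food → 9.5% → £0.26505
Graphic novel £29.13: books and periodicals → 4.25% → £1.238025
Bottle of whiskey £55.81: beer, wine and spirits → 10.75% → £5.999575
Subtotal = £775.93; unrounded tax = £71.2182 → £71.22; total due = £847.15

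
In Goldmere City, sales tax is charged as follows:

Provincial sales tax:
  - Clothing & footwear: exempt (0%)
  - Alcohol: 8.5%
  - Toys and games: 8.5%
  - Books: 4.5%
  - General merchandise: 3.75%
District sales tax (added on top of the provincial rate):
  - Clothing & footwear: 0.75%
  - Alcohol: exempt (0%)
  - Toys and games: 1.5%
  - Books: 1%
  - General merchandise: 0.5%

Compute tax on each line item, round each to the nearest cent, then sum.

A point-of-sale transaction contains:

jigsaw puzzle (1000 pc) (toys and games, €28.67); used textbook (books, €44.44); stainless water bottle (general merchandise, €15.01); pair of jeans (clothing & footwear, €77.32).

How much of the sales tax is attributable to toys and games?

Jigsaw puzzle (1000 pc) €28.67: toys and games → 8.5% + 1.5% district = 10% → €2.87
Tax on toys and games = €2.87

€2.87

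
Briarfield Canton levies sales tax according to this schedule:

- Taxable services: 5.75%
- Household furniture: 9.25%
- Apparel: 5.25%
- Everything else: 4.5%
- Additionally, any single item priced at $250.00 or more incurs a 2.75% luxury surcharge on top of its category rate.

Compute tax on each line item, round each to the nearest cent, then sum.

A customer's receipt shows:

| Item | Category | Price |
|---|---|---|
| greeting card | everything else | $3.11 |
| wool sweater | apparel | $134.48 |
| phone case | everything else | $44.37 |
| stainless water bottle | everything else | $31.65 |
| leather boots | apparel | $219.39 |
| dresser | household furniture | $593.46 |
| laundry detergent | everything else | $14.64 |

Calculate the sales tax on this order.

Greeting card $3.11: everything else → 4.5% → $0.14
Wool sweater $134.48: apparel → 5.25% → $7.06
Phone case $44.37: everything else → 4.5% → $2.00
Stainless water bottle $31.65: everything else → 4.5% → $1.42
Leather boots $219.39: apparel → 5.25% → $11.52
Dresser $593.46: household furniture → 9.25% + 2.75% surcharge = 12% → $71.22
Laundry detergent $14.64: everything else → 4.5% → $0.66
Total tax = $0.14 + $7.06 + $2.00 + $1.42 + $11.52 + $71.22 + $0.66 = $94.02

$94.02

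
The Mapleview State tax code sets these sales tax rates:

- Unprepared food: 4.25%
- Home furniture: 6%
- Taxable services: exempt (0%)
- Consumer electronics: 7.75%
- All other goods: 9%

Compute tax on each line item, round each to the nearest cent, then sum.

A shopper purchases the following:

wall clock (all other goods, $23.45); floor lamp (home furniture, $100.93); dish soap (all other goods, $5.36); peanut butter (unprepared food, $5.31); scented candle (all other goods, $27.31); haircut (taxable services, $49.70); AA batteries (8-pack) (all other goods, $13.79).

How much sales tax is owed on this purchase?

Wall clock $23.45: all other goods → 9% → $2.11
Floor lamp $100.93: home furniture → 6% → $6.06
Dish soap $5.36: all other goods → 9% → $0.48
Peanut butter $5.31: unprepared food → 4.25% → $0.23
Scented candle $27.31: all other goods → 9% → $2.46
Haircut $49.70: taxable services → 0% → $0.00
AA batteries (8-pack) $13.79: all other goods → 9% → $1.24
Total tax = $2.11 + $6.06 + $0.48 + $0.23 + $2.46 + $1.24 = $12.58

$12.58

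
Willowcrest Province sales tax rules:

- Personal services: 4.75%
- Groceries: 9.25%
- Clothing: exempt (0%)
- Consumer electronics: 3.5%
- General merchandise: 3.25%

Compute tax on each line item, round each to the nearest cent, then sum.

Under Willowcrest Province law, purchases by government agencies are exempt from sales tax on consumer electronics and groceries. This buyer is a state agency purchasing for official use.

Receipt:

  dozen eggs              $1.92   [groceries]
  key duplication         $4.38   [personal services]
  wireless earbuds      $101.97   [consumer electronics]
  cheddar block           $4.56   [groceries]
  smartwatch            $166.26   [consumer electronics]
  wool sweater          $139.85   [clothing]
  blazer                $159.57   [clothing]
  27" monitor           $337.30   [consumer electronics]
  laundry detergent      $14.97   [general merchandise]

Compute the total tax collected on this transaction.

$0.70

Dozen eggs $1.92: groceries, buyer-exempt → 0% → $0.00
Key duplication $4.38: personal services → 4.75% → $0.21
Wireless earbuds $101.97: consumer electronics, buyer-exempt → 0% → $0.00
Cheddar block $4.56: groceries, buyer-exempt → 0% → $0.00
Smartwatch $166.26: consumer electronics, buyer-exempt → 0% → $0.00
Wool sweater $139.85: clothing → 0% → $0.00
Blazer $159.57: clothing → 0% → $0.00
27" monitor $337.30: consumer electronics, buyer-exempt → 0% → $0.00
Laundry detergent $14.97: general merchandise → 3.25% → $0.49
Total tax = $0.21 + $0.49 = $0.70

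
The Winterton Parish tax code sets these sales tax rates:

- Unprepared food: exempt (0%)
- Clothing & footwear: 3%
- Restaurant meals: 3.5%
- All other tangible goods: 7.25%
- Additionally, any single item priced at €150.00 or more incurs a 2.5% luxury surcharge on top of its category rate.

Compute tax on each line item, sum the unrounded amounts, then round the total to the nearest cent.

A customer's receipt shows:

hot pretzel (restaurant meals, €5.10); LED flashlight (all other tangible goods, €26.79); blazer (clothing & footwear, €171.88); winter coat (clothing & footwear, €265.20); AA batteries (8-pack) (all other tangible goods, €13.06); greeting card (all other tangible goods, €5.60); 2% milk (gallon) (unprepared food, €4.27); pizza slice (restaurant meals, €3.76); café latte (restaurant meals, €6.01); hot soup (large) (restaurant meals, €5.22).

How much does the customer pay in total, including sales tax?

€534.93

Hot pretzel €5.10: restaurant meals → 3.5% → €0.1785
LED flashlight €26.79: all other tangible goods → 7.25% → €1.942275
Blazer €171.88: clothing & footwear → 3% + 2.5% surcharge = 5.5% → €9.4534
Winter coat €265.20: clothing & footwear → 3% + 2.5% surcharge = 5.5% → €14.586
AA batteries (8-pack) €13.06: all other tangible goods → 7.25% → €0.94685
Greeting card €5.60: all other tangible goods → 7.25% → €0.406
2% milk (gallon) €4.27: unprepared food → 0% → €0.00
Pizza slice €3.76: restaurant meals → 3.5% → €0.1316
Café latte €6.01: restaurant meals → 3.5% → €0.21035
Hot soup (large) €5.22: restaurant meals → 3.5% → €0.1827
Subtotal = €506.89; unrounded tax = €28.037675 → €28.04; total due = €534.93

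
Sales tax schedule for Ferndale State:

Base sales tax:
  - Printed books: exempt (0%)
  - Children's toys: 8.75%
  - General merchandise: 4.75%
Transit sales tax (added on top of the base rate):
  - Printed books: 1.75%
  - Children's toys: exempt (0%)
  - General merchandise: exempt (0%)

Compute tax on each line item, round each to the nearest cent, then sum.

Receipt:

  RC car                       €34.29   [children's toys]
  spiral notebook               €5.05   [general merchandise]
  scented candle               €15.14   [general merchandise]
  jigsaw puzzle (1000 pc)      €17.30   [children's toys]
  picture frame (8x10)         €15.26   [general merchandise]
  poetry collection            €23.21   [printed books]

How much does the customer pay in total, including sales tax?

RC car €34.29: children's toys → 8.75% + 0% transit = 8.75% → €3.00
Spiral notebook €5.05: general merchandise → 4.75% + 0% transit = 4.75% → €0.24
Scented candle €15.14: general merchandise → 4.75% + 0% transit = 4.75% → €0.72
Jigsaw puzzle (1000 pc) €17.30: children's toys → 8.75% + 0% transit = 8.75% → €1.51
Picture frame (8x10) €15.26: general merchandise → 4.75% + 0% transit = 4.75% → €0.72
Poetry collection €23.21: printed books → 0% + 1.75% transit = 1.75% → €0.41
Subtotal = €110.25; tax = €6.60; total due = €116.85

€116.85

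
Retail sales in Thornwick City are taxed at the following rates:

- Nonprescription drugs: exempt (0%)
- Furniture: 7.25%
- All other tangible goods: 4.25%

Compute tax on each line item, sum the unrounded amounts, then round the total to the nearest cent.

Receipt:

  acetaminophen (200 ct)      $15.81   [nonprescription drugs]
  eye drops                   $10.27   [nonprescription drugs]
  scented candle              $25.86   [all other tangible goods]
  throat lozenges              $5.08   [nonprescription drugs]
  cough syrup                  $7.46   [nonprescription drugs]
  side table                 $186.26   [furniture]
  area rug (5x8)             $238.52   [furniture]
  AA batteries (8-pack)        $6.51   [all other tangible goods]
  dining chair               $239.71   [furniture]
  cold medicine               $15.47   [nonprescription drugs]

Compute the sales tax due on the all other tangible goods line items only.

$1.38

Scented candle $25.86: all other tangible goods → 4.25% → $1.09905
AA batteries (8-pack) $6.51: all other tangible goods → 4.25% → $0.276675
Tax on all other tangible goods: unrounded sum = $1.375725 → $1.38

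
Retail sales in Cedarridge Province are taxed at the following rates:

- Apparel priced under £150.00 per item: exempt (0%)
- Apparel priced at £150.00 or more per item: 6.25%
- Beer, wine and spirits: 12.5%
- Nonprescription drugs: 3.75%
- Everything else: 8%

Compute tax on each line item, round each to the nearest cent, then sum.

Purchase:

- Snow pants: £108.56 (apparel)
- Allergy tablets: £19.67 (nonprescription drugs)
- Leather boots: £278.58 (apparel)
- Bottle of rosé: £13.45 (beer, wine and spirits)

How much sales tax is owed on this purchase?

Snow pants £108.56: apparel, under £150.00 → 0% → £0.00
Allergy tablets £19.67: nonprescription drugs → 3.75% → £0.74
Leather boots £278.58: apparel, £150.00 or more → 6.25% → £17.41
Bottle of rosé £13.45: beer, wine and spirits → 12.5% → £1.68
Total tax = £0.74 + £17.41 + £1.68 = £19.83

£19.83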